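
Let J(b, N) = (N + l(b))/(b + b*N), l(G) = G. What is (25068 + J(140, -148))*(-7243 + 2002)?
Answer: -225319083914/1715 ≈ -1.3138e+8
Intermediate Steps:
J(b, N) = (N + b)/(b + N*b) (J(b, N) = (N + b)/(b + b*N) = (N + b)/(b + N*b))
(25068 + J(140, -148))*(-7243 + 2002) = (25068 + (-148 + 140)/(140*(1 - 148)))*(-7243 + 2002) = (25068 + (1/140)*(-8)/(-147))*(-5241) = (25068 + (1/140)*(-1/147)*(-8))*(-5241) = (25068 + 2/5145)*(-5241) = (128974862/5145)*(-5241) = -225319083914/1715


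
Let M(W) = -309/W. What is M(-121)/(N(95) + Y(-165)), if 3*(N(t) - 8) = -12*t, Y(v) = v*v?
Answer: 103/1083071 ≈ 9.5100e-5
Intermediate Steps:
Y(v) = v**2
N(t) = 8 - 4*t (N(t) = 8 + (-12*t)/3 = 8 - 4*t)
M(-121)/(N(95) + Y(-165)) = (-309/(-121))/((8 - 4*95) + (-165)**2) = (-309*(-1/121))/((8 - 380) + 27225) = 309/(121*(-372 + 27225)) = (309/121)/26853 = (309/121)*(1/26853) = 103/1083071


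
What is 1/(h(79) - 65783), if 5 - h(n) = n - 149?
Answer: -1/65708 ≈ -1.5219e-5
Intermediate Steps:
h(n) = 154 - n (h(n) = 5 - (n - 149) = 5 - (-149 + n) = 5 + (149 - n) = 154 - n)
1/(h(79) - 65783) = 1/((154 - 1*79) - 65783) = 1/((154 - 79) - 65783) = 1/(75 - 65783) = 1/(-65708) = -1/65708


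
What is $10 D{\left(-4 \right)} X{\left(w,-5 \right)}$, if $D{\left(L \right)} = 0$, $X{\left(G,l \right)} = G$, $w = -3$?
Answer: $0$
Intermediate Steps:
$10 D{\left(-4 \right)} X{\left(w,-5 \right)} = 10 \cdot 0 \left(-3\right) = 0 \left(-3\right) = 0$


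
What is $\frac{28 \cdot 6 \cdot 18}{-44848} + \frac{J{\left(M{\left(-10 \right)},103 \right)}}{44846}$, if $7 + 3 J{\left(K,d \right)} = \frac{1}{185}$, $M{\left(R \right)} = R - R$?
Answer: $- \frac{2353874126}{34882676295} \approx -0.06748$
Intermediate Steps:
$M{\left(R \right)} = 0$
$J{\left(K,d \right)} = - \frac{1294}{555}$ ($J{\left(K,d \right)} = - \frac{7}{3} + \frac{1}{3 \cdot 185} = - \frac{7}{3} + \frac{1}{3} \cdot \frac{1}{185} = - \frac{7}{3} + \frac{1}{555} = - \frac{1294}{555}$)
$\frac{28 \cdot 6 \cdot 18}{-44848} + \frac{J{\left(M{\left(-10 \right)},103 \right)}}{44846} = \frac{28 \cdot 6 \cdot 18}{-44848} - \frac{1294}{555 \cdot 44846} = 168 \cdot 18 \left(- \frac{1}{44848}\right) - \frac{647}{12444765} = 3024 \left(- \frac{1}{44848}\right) - \frac{647}{12444765} = - \frac{189}{2803} - \frac{647}{12444765} = - \frac{2353874126}{34882676295}$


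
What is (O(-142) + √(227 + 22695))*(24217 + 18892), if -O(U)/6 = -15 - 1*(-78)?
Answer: -16295202 + 43109*√22922 ≈ -9.7685e+6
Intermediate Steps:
O(U) = -378 (O(U) = -6*(-15 - 1*(-78)) = -6*(-15 + 78) = -6*63 = -378)
(O(-142) + √(227 + 22695))*(24217 + 18892) = (-378 + √(227 + 22695))*(24217 + 18892) = (-378 + √22922)*43109 = -16295202 + 43109*√22922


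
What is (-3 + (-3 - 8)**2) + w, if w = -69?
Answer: 49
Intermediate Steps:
(-3 + (-3 - 8)**2) + w = (-3 + (-3 - 8)**2) - 69 = (-3 + (-11)**2) - 69 = (-3 + 121) - 69 = 118 - 69 = 49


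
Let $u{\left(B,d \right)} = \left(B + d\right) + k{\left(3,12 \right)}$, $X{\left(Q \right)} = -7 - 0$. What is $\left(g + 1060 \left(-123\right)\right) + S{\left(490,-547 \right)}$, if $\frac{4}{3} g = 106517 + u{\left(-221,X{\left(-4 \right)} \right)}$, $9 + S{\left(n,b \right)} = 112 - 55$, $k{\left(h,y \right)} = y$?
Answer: $- \frac{202425}{4} \approx -50606.0$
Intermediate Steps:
$X{\left(Q \right)} = -7$ ($X{\left(Q \right)} = -7 + 0 = -7$)
$S{\left(n,b \right)} = 48$ ($S{\left(n,b \right)} = -9 + \left(112 - 55\right) = -9 + 57 = 48$)
$u{\left(B,d \right)} = 12 + B + d$ ($u{\left(B,d \right)} = \left(B + d\right) + 12 = 12 + B + d$)
$g = \frac{318903}{4}$ ($g = \frac{3 \left(106517 - 216\right)}{4} = \frac{3}{4} \cdot 106301 = \frac{318903}{4} \approx 79726.0$)
$\left(g + 1060 \left(-123\right)\right) + S{\left(490,-547 \right)} = \left(\frac{318903}{4} + 1060 \left(-123\right)\right) + 48 = \left(\frac{318903}{4} - 130380\right) + 48 = - \frac{202617}{4} + 48 = - \frac{202425}{4}$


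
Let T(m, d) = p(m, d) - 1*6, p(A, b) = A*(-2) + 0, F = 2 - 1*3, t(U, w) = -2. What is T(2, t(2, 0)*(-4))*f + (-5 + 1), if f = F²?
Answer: -14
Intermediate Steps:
F = -1 (F = 2 - 3 = -1)
f = 1 (f = (-1)² = 1)
p(A, b) = -2*A (p(A, b) = -2*A + 0 = -2*A)
T(m, d) = -6 - 2*m (T(m, d) = -2*m - 1*6 = -2*m - 6 = -6 - 2*m)
T(2, t(2, 0)*(-4))*f + (-5 + 1) = (-6 - 2*2)*1 + (-5 + 1) = (-6 - 4)*1 - 4 = -10*1 - 4 = -10 - 4 = -14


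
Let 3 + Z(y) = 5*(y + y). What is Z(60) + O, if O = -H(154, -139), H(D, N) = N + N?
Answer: 875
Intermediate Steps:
H(D, N) = 2*N
Z(y) = -3 + 10*y (Z(y) = -3 + 5*(y + y) = -3 + 5*(2*y) = -3 + 10*y)
O = 278 (O = -2*(-139) = -1*(-278) = 278)
Z(60) + O = (-3 + 10*60) + 278 = (-3 + 600) + 278 = 597 + 278 = 875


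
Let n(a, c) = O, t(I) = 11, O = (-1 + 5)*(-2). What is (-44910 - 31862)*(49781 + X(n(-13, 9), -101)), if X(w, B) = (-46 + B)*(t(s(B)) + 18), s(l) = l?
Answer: -3494507896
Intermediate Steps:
O = -8 (O = 4*(-2) = -8)
n(a, c) = -8
X(w, B) = -1334 + 29*B (X(w, B) = (-46 + B)*(11 + 18) = (-46 + B)*29 = -1334 + 29*B)
(-44910 - 31862)*(49781 + X(n(-13, 9), -101)) = (-44910 - 31862)*(49781 + (-1334 + 29*(-101))) = -76772*(49781 + (-1334 - 2929)) = -76772*(49781 - 4263) = -76772*45518 = -3494507896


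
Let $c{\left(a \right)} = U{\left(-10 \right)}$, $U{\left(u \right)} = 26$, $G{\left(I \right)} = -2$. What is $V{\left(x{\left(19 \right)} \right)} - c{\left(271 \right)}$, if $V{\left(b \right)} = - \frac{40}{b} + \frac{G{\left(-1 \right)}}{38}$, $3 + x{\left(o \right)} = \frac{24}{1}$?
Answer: $- \frac{11155}{399} \approx -27.957$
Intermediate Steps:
$c{\left(a \right)} = 26$
$x{\left(o \right)} = 21$ ($x{\left(o \right)} = -3 + \frac{24}{1} = -3 + 24 \cdot 1 = -3 + 24 = 21$)
$V{\left(b \right)} = - \frac{1}{19} - \frac{40}{b}$ ($V{\left(b \right)} = - \frac{40}{b} - \frac{2}{38} = - \frac{40}{b} - \frac{1}{19} = - \frac{1}{19} - \frac{40}{b}$)
$V{\left(x{\left(19 \right)} \right)} - c{\left(271 \right)} = \frac{-760 - 21}{19 \cdot 21} - 26 = \frac{1}{19} \cdot \frac{1}{21} \left(-760 - 21\right) - 26 = \frac{1}{19} \cdot \frac{1}{21} \left(-781\right) - 26 = - \frac{781}{399} - 26 = - \frac{11155}{399}$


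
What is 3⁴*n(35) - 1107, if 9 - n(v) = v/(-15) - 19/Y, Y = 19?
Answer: -108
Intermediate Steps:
n(v) = 10 + v/15 (n(v) = 9 - (v/(-15) - 19/19) = 9 - (v*(-1/15) - 19*1/19) = 9 - (-v/15 - 1) = 9 - (-1 - v/15) = 9 + (1 + v/15) = 10 + v/15)
3⁴*n(35) - 1107 = 3⁴*(10 + (1/15)*35) - 1107 = 81*(10 + 7/3) - 1107 = 81*(37/3) - 1107 = 999 - 1107 = -108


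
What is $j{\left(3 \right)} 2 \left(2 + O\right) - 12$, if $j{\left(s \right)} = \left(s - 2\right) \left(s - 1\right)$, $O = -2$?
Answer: $-12$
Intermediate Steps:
$j{\left(s \right)} = \left(-1 + s\right) \left(-2 + s\right)$ ($j{\left(s \right)} = \left(-2 + s\right) \left(-1 + s\right) = \left(-1 + s\right) \left(-2 + s\right)$)
$j{\left(3 \right)} 2 \left(2 + O\right) - 12 = \left(2 + 3^{2} - 9\right) 2 \left(2 - 2\right) - 12 = \left(2 + 9 - 9\right) 2 \cdot 0 - 12 = 2 \cdot 0 - 12 = 0 - 12 = -12$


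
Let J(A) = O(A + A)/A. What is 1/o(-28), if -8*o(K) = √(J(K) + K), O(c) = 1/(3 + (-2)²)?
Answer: 112*I*√5489/5489 ≈ 1.5117*I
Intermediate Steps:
O(c) = ⅐ (O(c) = 1/(3 + 4) = 1/7 = ⅐)
J(A) = 1/(7*A)
o(K) = -√(K + 1/(7*K))/8 (o(K) = -√(1/(7*K) + K)/8 = -√(K + 1/(7*K))/8)
1/o(-28) = 1/(-√(7/(-28) + 49*(-28))/56) = 1/(-√(7*(-1/28) - 1372)/56) = 1/(-√(-¼ - 1372)/56) = 1/(-I*√5489/112) = 112*I*√5489/5489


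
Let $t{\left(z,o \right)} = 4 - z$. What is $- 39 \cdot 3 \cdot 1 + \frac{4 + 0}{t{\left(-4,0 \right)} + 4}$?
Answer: $- \frac{350}{3} \approx -116.67$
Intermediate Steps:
$- 39 \cdot 3 \cdot 1 + \frac{4 + 0}{t{\left(-4,0 \right)} + 4} = - 39 \cdot 3 \cdot 1 + \frac{4 + 0}{\left(4 - -4\right) + 4} = \left(-39\right) 3 + \frac{4}{\left(4 + 4\right) + 4} = -117 + \frac{4}{8 + 4} = -117 + \frac{4}{12} = -117 + 4 \cdot \frac{1}{12} = -117 + \frac{1}{3} = - \frac{350}{3}$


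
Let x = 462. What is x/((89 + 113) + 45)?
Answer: 462/247 ≈ 1.8704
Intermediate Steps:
x/((89 + 113) + 45) = 462/((89 + 113) + 45) = 462/(202 + 45) = 462/247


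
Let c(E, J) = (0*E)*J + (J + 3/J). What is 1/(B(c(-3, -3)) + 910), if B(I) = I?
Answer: 1/906 ≈ 0.0011038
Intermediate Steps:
c(E, J) = J + 3/J (c(E, J) = 0*J + (J + 3/J) = 0 + (J + 3/J) = J + 3/J)
1/(B(c(-3, -3)) + 910) = 1/((-3 + 3/(-3)) + 910) = 1/((-3 + 3*(-⅓)) + 910) = 1/((-3 - 1) + 910) = 1/(-4 + 910) = 1/906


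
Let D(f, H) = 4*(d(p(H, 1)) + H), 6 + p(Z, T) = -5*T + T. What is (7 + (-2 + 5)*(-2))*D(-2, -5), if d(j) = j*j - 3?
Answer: 368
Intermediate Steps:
p(Z, T) = -6 - 4*T (p(Z, T) = -6 + (-5*T + T) = -6 - 4*T)
d(j) = -3 + j² (d(j) = j² - 3 = -3 + j²)
D(f, H) = 388 + 4*H (D(f, H) = 4*((-3 + (-6 - 4*1)²) + H) = 4*((-3 + (-6 - 4)²) + H) = 4*((-3 + (-10)²) + H) = 4*((-3 + 100) + H) = 4*(97 + H) = 388 + 4*H)
(7 + (-2 + 5)*(-2))*D(-2, -5) = (7 + (-2 + 5)*(-2))*(388 + 4*(-5)) = (7 + 3*(-2))*(388 - 20) = (7 - 6)*368 = 1*368 = 368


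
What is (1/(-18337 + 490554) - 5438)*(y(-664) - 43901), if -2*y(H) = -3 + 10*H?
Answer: 208409498296155/944434 ≈ 2.2067e+8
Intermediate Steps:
y(H) = 3/2 - 5*H (y(H) = -(-3 + 10*H)/2 = 3/2 - 5*H)
(1/(-18337 + 490554) - 5438)*(y(-664) - 43901) = (1/(-18337 + 490554) - 5438)*((3/2 - 5*(-664)) - 43901) = (1/472217 - 5438)*((3/2 + 3320) - 43901) = (1/472217 - 5438)*(6643/2 - 43901) = -2567916045/472217*(-81159/2) = 208409498296155/944434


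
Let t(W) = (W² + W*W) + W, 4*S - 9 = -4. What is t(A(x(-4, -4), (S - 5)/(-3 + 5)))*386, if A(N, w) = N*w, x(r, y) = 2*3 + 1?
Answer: 2046765/16 ≈ 1.2792e+5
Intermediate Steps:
S = 5/4 (S = 9/4 + (¼)*(-4) = 9/4 - 1 = 5/4 ≈ 1.2500)
x(r, y) = 7 (x(r, y) = 6 + 1 = 7)
t(W) = W + 2*W² (t(W) = (W² + W²) + W = 2*W² + W = W + 2*W²)
t(A(x(-4, -4), (S - 5)/(-3 + 5)))*386 = ((7*((5/4 - 5)/(-3 + 5)))*(1 + 2*(7*((5/4 - 5)/(-3 + 5)))))*386 = ((7*(-15/4/2))*(1 + 2*(7*(-15/4/2))))*386 = ((7*(-15/4*½))*(1 + 2*(7*(-15/4*½))))*386 = ((7*(-15/8))*(1 + 2*(7*(-15/8))))*386 = -105*(1 + 2*(-105/8))/8*386 = -105*(1 - 105/4)/8*386 = -105/8*(-101/4)*386 = (10605/32)*386 = 2046765/16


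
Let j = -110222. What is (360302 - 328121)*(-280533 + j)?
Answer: -12574886655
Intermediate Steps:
(360302 - 328121)*(-280533 + j) = (360302 - 328121)*(-280533 - 110222) = 32181*(-390755) = -12574886655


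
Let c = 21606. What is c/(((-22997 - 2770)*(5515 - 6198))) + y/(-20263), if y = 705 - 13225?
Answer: 73591847366/118868573481 ≈ 0.61910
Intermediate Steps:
y = -12520
c/(((-22997 - 2770)*(5515 - 6198))) + y/(-20263) = 21606/(((-22997 - 2770)*(5515 - 6198))) - 12520/(-20263) = 21606/((-25767*(-683))) - 12520*(-1/20263) = 21606/17598861 + 12520/20263 = 21606*(1/17598861) + 12520/20263 = 7202/5866287 + 12520/20263 = 73591847366/118868573481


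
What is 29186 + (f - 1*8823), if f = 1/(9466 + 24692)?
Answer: 695559355/34158 ≈ 20363.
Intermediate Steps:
f = 1/34158 ≈ 2.9276e-5
29186 + (f - 1*8823) = 29186 + (1/34158 - 1*8823) = 29186 + (1/34158 - 8823) = 29186 - 301376033/34158 = 695559355/34158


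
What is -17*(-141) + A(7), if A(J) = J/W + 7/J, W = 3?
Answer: 7201/3 ≈ 2400.3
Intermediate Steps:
A(J) = 7/J + J/3 (A(J) = J/3 + 7/J = 7/J + J/3)
-17*(-141) + A(7) = -17*(-141) + (7/7 + (1/3)*7) = 2397 + (7*(1/7) + 7/3) = 2397 + (1 + 7/3) = 2397 + 10/3 = 7201/3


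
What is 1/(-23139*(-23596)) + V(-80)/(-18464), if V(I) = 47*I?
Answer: 64153572247/315034985988 ≈ 0.20364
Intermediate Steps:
1/(-23139*(-23596)) + V(-80)/(-18464) = 1/(-23139*(-23596)) + (47*(-80))/(-18464) = -1/23139*(-1/23596) - 3760*(-1/18464) = 1/545987844 + 235/1154 = 64153572247/315034985988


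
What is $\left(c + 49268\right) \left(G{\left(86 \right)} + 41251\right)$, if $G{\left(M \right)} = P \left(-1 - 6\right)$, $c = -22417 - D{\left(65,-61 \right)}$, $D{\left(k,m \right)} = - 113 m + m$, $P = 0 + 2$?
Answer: $825523503$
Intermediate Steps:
$P = 2$
$D{\left(k,m \right)} = - 112 m$
$c = -29249$ ($c = -22417 - \left(-112\right) \left(-61\right) = -22417 - 6832 = -29249$)
$G{\left(M \right)} = -14$ ($G{\left(M \right)} = 2 \left(-1 - 6\right) = 2 \left(-7\right) = -14$)
$\left(c + 49268\right) \left(G{\left(86 \right)} + 41251\right) = \left(-29249 + 49268\right) \left(-14 + 41251\right) = 20019 \cdot 41237 = 825523503$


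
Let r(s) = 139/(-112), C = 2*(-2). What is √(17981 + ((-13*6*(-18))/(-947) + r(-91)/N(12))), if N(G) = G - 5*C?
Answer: √809045764834902/212128 ≈ 134.09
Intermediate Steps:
C = -4
r(s) = -139/112 (r(s) = 139*(-1/112) = -139/112)
N(G) = 20 + G (N(G) = G - 5*(-4) = G + 20 = 20 + G)
√(17981 + ((-13*6*(-18))/(-947) + r(-91)/N(12))) = √(17981 + ((-13*6*(-18))/(-947) - 139/(112*(20 + 12)))) = √(17981 + (-78*(-18)*(-1/947) - 139/112/32)) = √(17981 + (1404*(-1/947) - 139/112*1/32)) = √(17981 + (-1404/947 - 139/3584)) = √(17981 - 5163569/3394048) = √(61023213519/3394048) = √809045764834902/212128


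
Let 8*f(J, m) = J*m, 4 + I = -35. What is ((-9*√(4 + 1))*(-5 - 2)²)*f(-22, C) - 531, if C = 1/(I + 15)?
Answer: -531 - 1617*√5/32 ≈ -643.99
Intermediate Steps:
I = -39 (I = -4 - 35 = -39)
C = -1/24 (C = 1/(-39 + 15) = 1/(-24) = -1/24 ≈ -0.041667)
f(J, m) = J*m/8 (f(J, m) = (J*m)/8 = J*m/8)
((-9*√(4 + 1))*(-5 - 2)²)*f(-22, C) - 531 = ((-9*√(4 + 1))*(-5 - 2)²)*((⅛)*(-22)*(-1/24)) - 531 = (-9*√5*(-7)²)*(11/96) - 531 = (-9*√5*49)*(11/96) - 531 = -441*√5*(11/96) - 531 = -1617*√5/32 - 531 = -531 - 1617*√5/32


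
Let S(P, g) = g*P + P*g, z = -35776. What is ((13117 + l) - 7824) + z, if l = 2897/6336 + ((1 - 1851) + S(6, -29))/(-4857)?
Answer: -312684793853/10257984 ≈ -30482.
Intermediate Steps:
S(P, g) = 2*P*g (S(P, g) = P*g + P*g = 2*P*g)
l = 9332419/10257984 (l = 2897/6336 + ((1 - 1851) + 2*6*(-29))/(-4857) = 2897*(1/6336) + (-1850 - 348)*(-1/4857) = 2897/6336 - 2198*(-1/4857) = 2897/6336 + 2198/4857 = 9332419/10257984 ≈ 0.90977)
((13117 + l) - 7824) + z = ((13117 + 9332419/10257984) - 7824) - 35776 = (134563308547/10257984 - 7824) - 35776 = 54304841731/10257984 - 35776 = -312684793853/10257984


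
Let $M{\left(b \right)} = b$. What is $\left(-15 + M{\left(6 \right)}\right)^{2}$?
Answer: $81$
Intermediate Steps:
$\left(-15 + M{\left(6 \right)}\right)^{2} = \left(-15 + 6\right)^{2} = \left(-9\right)^{2} = 81$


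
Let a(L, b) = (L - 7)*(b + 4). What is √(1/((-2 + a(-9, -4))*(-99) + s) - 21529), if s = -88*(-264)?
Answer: I*√11818665308670/23430 ≈ 146.73*I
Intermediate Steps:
a(L, b) = (-7 + L)*(4 + b)
s = 23232
√(1/((-2 + a(-9, -4))*(-99) + s) - 21529) = √(1/((-2 + (-28 - 7*(-4) + 4*(-9) - 9*(-4)))*(-99) + 23232) - 21529) = √(1/((-2 + (-28 + 28 - 36 + 36))*(-99) + 23232) - 21529) = √(1/((-2 + 0)*(-99) + 23232) - 21529) = √(1/(-2*(-99) + 23232) - 21529) = √(1/(198 + 23232) - 21529) = √(1/23430 - 21529) = √(-504424469/23430) = I*√11818665308670/23430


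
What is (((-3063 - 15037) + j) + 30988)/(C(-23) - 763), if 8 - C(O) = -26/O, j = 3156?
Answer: -123004/5797 ≈ -21.219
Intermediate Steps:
C(O) = 8 + 26/O (C(O) = 8 - (-26)/O = 8 + 26/O)
(((-3063 - 15037) + j) + 30988)/(C(-23) - 763) = (((-3063 - 15037) + 3156) + 30988)/((8 + 26/(-23)) - 763) = ((-18100 + 3156) + 30988)/((8 + 26*(-1/23)) - 763) = (-14944 + 30988)/((8 - 26/23) - 763) = 16044/(158/23 - 763) = 16044/(-17391/23) = 16044*(-23/17391) = -123004/5797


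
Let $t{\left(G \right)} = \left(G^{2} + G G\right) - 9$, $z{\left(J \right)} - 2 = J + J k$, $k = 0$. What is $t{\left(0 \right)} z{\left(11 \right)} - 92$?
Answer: $-209$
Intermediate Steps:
$z{\left(J \right)} = 2 + J$ ($z{\left(J \right)} = 2 + \left(J + J 0\right) = 2 + \left(J + 0\right) = 2 + J$)
$t{\left(G \right)} = -9 + 2 G^{2}$ ($t{\left(G \right)} = \left(G^{2} + G^{2}\right) - 9 = 2 G^{2} - 9 = -9 + 2 G^{2}$)
$t{\left(0 \right)} z{\left(11 \right)} - 92 = \left(-9 + 2 \cdot 0^{2}\right) \left(2 + 11\right) - 92 = \left(-9 + 2 \cdot 0\right) 13 - 92 = \left(-9 + 0\right) 13 - 92 = \left(-9\right) 13 - 92 = -117 - 92 = -209$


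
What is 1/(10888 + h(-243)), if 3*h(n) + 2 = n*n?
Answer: 3/91711 ≈ 3.2711e-5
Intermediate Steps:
h(n) = -⅔ + n²/3 (h(n) = -⅔ + (n*n)/3 = -⅔ + n²/3)
1/(10888 + h(-243)) = 1/(10888 + (-⅔ + (⅓)*(-243)²)) = 1/(10888 + (-⅔ + (⅓)*59049)) = 1/(10888 + (-⅔ + 19683)) = 1/(10888 + 59047/3) = 1/(91711/3) = 3/91711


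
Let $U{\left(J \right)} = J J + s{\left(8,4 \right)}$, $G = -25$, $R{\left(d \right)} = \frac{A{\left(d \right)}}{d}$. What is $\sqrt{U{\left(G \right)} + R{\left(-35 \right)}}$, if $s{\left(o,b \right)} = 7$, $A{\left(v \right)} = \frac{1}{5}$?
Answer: $\frac{\sqrt{774193}}{35} \approx 25.139$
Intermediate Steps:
$A{\left(v \right)} = \frac{1}{5}$
$R{\left(d \right)} = \frac{1}{5 d}$
$U{\left(J \right)} = 7 + J^{2}$ ($U{\left(J \right)} = J J + 7 = J^{2} + 7 = 7 + J^{2}$)
$\sqrt{U{\left(G \right)} + R{\left(-35 \right)}} = \sqrt{\left(7 + \left(-25\right)^{2}\right) + \frac{1}{5 \left(-35\right)}} = \sqrt{\left(7 + 625\right) + \frac{1}{5} \left(- \frac{1}{35}\right)} = \sqrt{632 - \frac{1}{175}} = \sqrt{\frac{110599}{175}} = \frac{\sqrt{774193}}{35}$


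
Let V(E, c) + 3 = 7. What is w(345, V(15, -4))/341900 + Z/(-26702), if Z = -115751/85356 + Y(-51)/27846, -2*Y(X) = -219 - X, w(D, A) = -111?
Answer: -907380495961/3311813538329400 ≈ -0.00027398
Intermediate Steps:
V(E, c) = 4 (V(E, c) = -3 + 7 = 4)
Y(X) = 219/2 + X/2 (Y(X) = -(-219 - X)/2 = 219/2 + X/2)
Z = -25524067/18863676 (Z = -115751/85356 + (219/2 + (1/2)*(-51))/27846 = -115751*1/85356 + (219/2 - 51/2)*(1/27846) = -115751/85356 + 84*(1/27846) = -115751/85356 + 2/663 = -25524067/18863676 ≈ -1.3531)
w(345, V(15, -4))/341900 + Z/(-26702) = -111/341900 - 25524067/18863676/(-26702) = -111*1/341900 - 25524067/18863676*(-1/26702) = -111/341900 + 25524067/503697876552 = -907380495961/3311813538329400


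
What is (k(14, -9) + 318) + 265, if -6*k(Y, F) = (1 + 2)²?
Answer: 1163/2 ≈ 581.50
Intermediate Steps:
k(Y, F) = -3/2 (k(Y, F) = -(1 + 2)²/6 = -⅙*3² = -⅙*9 = -3/2)
(k(14, -9) + 318) + 265 = (-3/2 + 318) + 265 = 633/2 + 265 = 1163/2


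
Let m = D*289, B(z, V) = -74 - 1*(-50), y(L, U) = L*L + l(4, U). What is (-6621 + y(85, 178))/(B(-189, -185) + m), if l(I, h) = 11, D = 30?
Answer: 205/2882 ≈ 0.071131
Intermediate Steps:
y(L, U) = 11 + L² (y(L, U) = L*L + 11 = L² + 11 = 11 + L²)
B(z, V) = -24 (B(z, V) = -74 + 50 = -24)
m = 8670 (m = 30*289 = 8670)
(-6621 + y(85, 178))/(B(-189, -185) + m) = (-6621 + (11 + 85²))/(-24 + 8670) = (-6621 + (11 + 7225))/8646 = (-6621 + 7236)*(1/8646) = 615*(1/8646) = 205/2882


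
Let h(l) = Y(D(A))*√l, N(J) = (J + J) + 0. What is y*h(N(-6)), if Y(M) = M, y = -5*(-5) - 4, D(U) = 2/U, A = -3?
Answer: -28*I*√3 ≈ -48.497*I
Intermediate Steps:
N(J) = 2*J (N(J) = 2*J + 0 = 2*J)
y = 21 (y = 25 - 4 = 21)
h(l) = -2*√l/3 (h(l) = (2/(-3))*√l = (2*(-⅓))*√l = -2*√l/3)
y*h(N(-6)) = 21*(-2*2*I*√3/3) = 21*(-4*I*√3/3) = -28*I*√3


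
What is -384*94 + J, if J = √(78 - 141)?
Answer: -36096 + 3*I*√7 ≈ -36096.0 + 7.9373*I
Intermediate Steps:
J = 3*I*√7 (J = √(-63) = 3*I*√7 ≈ 7.9373*I)
-384*94 + J = -384*94 + 3*I*√7 = -36096 + 3*I*√7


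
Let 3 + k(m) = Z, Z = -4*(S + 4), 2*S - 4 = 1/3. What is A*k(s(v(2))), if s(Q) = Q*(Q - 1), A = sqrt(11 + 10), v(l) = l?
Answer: -83*sqrt(21)/3 ≈ -126.78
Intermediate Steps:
A = sqrt(21) ≈ 4.5826
s(Q) = Q*(-1 + Q)
S = 13/6 (S = 2 + (1/2)/3 = 2 + (1/2)*(1/3) = 2 + 1/6 = 13/6 ≈ 2.1667)
Z = -74/3 (Z = -4*(13/6 + 4) = -4*37/6 = -74/3 ≈ -24.667)
k(m) = -83/3 (k(m) = -3 - 74/3 = -83/3)
A*k(s(v(2))) = sqrt(21)*(-83/3) = -83*sqrt(21)/3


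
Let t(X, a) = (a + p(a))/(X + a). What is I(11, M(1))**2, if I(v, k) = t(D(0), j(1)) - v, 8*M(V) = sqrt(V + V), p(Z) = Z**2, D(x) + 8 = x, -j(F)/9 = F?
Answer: 67081/289 ≈ 232.11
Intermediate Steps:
j(F) = -9*F
D(x) = -8 + x
M(V) = sqrt(2)*sqrt(V)/8 (M(V) = sqrt(V + V)/8 = sqrt(2*V)/8 = (sqrt(2)*sqrt(V))/8 = sqrt(2)*sqrt(V)/8)
t(X, a) = (a + a**2)/(X + a)
I(v, k) = -72/17 - v (I(v, k) = (-9*1)*(1 - 9*1)/((-8 + 0) - 9*1) - v = -9*(1 - 9)/(-8 - 9) - v = -9*(-8)/(-17) - v = -9*(-1/17)*(-8) - v = -72/17 - v)
I(11, M(1))**2 = (-72/17 - 1*11)**2 = (-72/17 - 11)**2 = (-259/17)**2 = 67081/289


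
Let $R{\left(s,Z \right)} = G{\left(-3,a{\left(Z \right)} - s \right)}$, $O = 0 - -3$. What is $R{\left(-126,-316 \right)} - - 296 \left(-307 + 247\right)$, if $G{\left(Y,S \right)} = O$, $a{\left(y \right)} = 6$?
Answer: $-17757$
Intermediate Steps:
$O = 3$ ($O = 0 + 3 = 3$)
$G{\left(Y,S \right)} = 3$
$R{\left(s,Z \right)} = 3$
$R{\left(-126,-316 \right)} - - 296 \left(-307 + 247\right) = 3 - - 296 \left(-307 + 247\right) = 3 - \left(-296\right) \left(-60\right) = 3 - 17760 = -17757$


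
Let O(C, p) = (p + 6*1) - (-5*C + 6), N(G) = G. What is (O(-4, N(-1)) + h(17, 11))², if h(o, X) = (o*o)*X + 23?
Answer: 10118761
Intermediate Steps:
h(o, X) = 23 + X*o² (h(o, X) = o²*X + 23 = X*o² + 23 = 23 + X*o²)
O(C, p) = p + 5*C (O(C, p) = (p + 6) - (6 - 5*C) = (6 + p) + (-6 + 5*C) = p + 5*C)
(O(-4, N(-1)) + h(17, 11))² = ((-1 + 5*(-4)) + (23 + 11*17²))² = ((-1 - 20) + (23 + 11*289))² = (-21 + (23 + 3179))² = (-21 + 3202)² = 3181² = 10118761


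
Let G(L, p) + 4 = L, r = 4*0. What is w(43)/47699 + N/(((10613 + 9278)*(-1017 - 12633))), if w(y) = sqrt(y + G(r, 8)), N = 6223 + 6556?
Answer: -983/20885550 + sqrt(39)/47699 ≈ 8.3859e-5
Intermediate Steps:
r = 0
G(L, p) = -4 + L
N = 12779
w(y) = sqrt(-4 + y) (w(y) = sqrt(y + (-4 + 0)) = sqrt(y - 4) = sqrt(-4 + y))
w(43)/47699 + N/(((10613 + 9278)*(-1017 - 12633))) = sqrt(-4 + 43)/47699 + 12779/(((10613 + 9278)*(-1017 - 12633))) = sqrt(39)*(1/47699) + 12779/((19891*(-13650))) = sqrt(39)/47699 + 12779/(-271512150) = sqrt(39)/47699 + 12779*(-1/271512150) = sqrt(39)/47699 - 983/20885550 = -983/20885550 + sqrt(39)/47699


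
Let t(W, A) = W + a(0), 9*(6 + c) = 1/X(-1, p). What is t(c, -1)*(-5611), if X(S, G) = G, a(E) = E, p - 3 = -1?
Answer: 600377/18 ≈ 33354.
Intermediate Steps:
p = 2 (p = 3 - 1 = 2)
c = -107/18 (c = -6 + (1/9)/2 = -6 + (1/9)*(1/2) = -6 + 1/18 = -107/18 ≈ -5.9444)
t(W, A) = W (t(W, A) = W + 0 = W)
t(c, -1)*(-5611) = -107/18*(-5611) = 600377/18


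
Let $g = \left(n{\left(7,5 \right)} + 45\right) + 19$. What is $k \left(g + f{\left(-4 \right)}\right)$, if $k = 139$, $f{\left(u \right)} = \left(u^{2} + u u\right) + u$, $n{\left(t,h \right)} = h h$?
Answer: $16263$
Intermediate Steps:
$n{\left(t,h \right)} = h^{2}$
$f{\left(u \right)} = u + 2 u^{2}$ ($f{\left(u \right)} = \left(u^{2} + u^{2}\right) + u = 2 u^{2} + u = u + 2 u^{2}$)
$g = 89$ ($g = \left(5^{2} + 45\right) + 19 = \left(25 + 45\right) + 19 = 70 + 19 = 89$)
$k \left(g + f{\left(-4 \right)}\right) = 139 \left(89 - 4 \left(1 + 2 \left(-4\right)\right)\right) = 139 \left(89 - 4 \left(1 - 8\right)\right) = 139 \left(89 - -28\right) = 139 \left(89 + 28\right) = 139 \cdot 117 = 16263$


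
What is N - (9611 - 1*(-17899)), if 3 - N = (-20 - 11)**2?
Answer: -28468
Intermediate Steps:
N = -958 (N = 3 - (-20 - 11)**2 = 3 - 1*(-31)**2 = 3 - 1*961 = 3 - 961 = -958)
N - (9611 - 1*(-17899)) = -958 - (9611 - 1*(-17899)) = -958 - (9611 + 17899) = -958 - 1*27510 = -958 - 27510 = -28468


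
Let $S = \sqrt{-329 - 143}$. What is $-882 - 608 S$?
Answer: $-882 - 1216 i \sqrt{118} \approx -882.0 - 13209.0 i$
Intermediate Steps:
$S = 2 i \sqrt{118}$ ($S = \sqrt{-472} = 2 i \sqrt{118} \approx 21.726 i$)
$-882 - 608 S = -882 - 608 \cdot 2 i \sqrt{118} = -882 - 1216 i \sqrt{118}$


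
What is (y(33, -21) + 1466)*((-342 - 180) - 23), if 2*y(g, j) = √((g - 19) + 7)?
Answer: -798970 - 545*√21/2 ≈ -8.0022e+5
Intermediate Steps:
y(g, j) = √(-12 + g)/2 (y(g, j) = √((g - 19) + 7)/2 = √((-19 + g) + 7)/2 = √(-12 + g)/2)
(y(33, -21) + 1466)*((-342 - 180) - 23) = (√(-12 + 33)/2 + 1466)*((-342 - 180) - 23) = (√21/2 + 1466)*(-522 - 23) = (1466 + √21/2)*(-545) = -798970 - 545*√21/2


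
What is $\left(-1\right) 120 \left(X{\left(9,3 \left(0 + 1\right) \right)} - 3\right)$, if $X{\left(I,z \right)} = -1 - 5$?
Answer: $1080$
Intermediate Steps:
$X{\left(I,z \right)} = -6$ ($X{\left(I,z \right)} = -1 - 5 = -6$)
$\left(-1\right) 120 \left(X{\left(9,3 \left(0 + 1\right) \right)} - 3\right) = \left(-1\right) 120 \left(-6 - 3\right) = \left(-120\right) \left(-9\right) = 1080$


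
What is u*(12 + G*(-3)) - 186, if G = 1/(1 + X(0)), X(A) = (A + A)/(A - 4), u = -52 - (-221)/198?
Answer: -14167/22 ≈ -643.95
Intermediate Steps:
u = -10075/198 (u = -52 - (-221)/198 = -52 - 1*(-221/198) = -52 + 221/198 = -10075/198 ≈ -50.884)
X(A) = 2*A/(-4 + A) (X(A) = (2*A)/(-4 + A) = 2*A/(-4 + A))
G = 1 (G = 1/(1 + 2*0/(-4 + 0)) = 1/(1 + 2*0/(-4)) = 1/(1 + 2*0*(-¼)) = 1/(1 + 0) = 1/1 = 1)
u*(12 + G*(-3)) - 186 = -10075*(12 + 1*(-3))/198 - 186 = -10075*(12 - 3)/198 - 186 = -10075/198*9 - 186 = -10075/22 - 186 = -14167/22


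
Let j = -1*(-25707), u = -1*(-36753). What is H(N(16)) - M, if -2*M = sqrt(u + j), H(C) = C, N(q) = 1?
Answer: 1 + 3*sqrt(1735) ≈ 125.96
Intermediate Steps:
u = 36753
j = 25707
M = -3*sqrt(1735) (M = -sqrt(36753 + 25707)/2 = -3*sqrt(1735) ≈ -124.96)
H(N(16)) - M = 1 - (-3)*sqrt(1735) = 1 + 3*sqrt(1735)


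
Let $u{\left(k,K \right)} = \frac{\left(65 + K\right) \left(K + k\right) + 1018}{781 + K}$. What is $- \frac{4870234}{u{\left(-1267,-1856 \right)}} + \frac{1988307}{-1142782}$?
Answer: $\frac{5971913724590623}{6393077913202} \approx 934.12$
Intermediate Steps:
$u{\left(k,K \right)} = \frac{1018 + \left(65 + K\right) \left(K + k\right)}{781 + K}$
$- \frac{4870234}{u{\left(-1267,-1856 \right)}} + \frac{1988307}{-1142782} = - \frac{4870234}{\frac{1}{781 - 1856} \left(1018 + \left(-1856\right)^{2} + 65 \left(-1856\right) + 65 \left(-1267\right) - -2351552\right)} + \frac{1988307}{-1142782} = - \frac{4870234}{\frac{1}{-1075} \left(1018 + 3444736 - 120640 - 82355 + 2351552\right)} + 1988307 \left(- \frac{1}{1142782}\right) = - \frac{4870234}{\left(- \frac{1}{1075}\right) 5594311} - \frac{1988307}{1142782} = - \frac{4870234}{- \frac{5594311}{1075}} - \frac{1988307}{1142782} = \left(-4870234\right) \left(- \frac{1075}{5594311}\right) - \frac{1988307}{1142782} = \frac{5235501550}{5594311} - \frac{1988307}{1142782} = \frac{5971913724590623}{6393077913202}$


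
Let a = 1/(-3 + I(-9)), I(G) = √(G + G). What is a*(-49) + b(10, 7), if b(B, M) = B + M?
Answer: 202/9 + 49*I*√2/9 ≈ 22.444 + 7.6996*I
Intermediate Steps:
I(G) = √2*√G (I(G) = √(2*G) = √2*√G)
a = 1/(-3 + 3*I*√2) (a = 1/(-3 + √2*√(-9)) = 1/(-3 + √2*(3*I)) = 1/(-3 + 3*I*√2) ≈ -0.11111 - 0.15713*I)
a*(-49) + b(10, 7) = (-⅑ - I*√2/9)*(-49) + (10 + 7) = (49/9 + 49*I*√2/9) + 17 = 202/9 + 49*I*√2/9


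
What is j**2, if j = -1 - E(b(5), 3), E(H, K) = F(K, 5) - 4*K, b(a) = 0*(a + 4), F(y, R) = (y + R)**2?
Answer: 2809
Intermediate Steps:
F(y, R) = (R + y)**2
b(a) = 0 (b(a) = 0*(4 + a) = 0)
E(H, K) = (5 + K)**2 - 4*K
j = -53 (j = -1 - ((5 + 3)**2 - 4*3) = -1 - (8**2 - 12) = -1 - (64 - 12) = -1 - 1*52 = -1 - 52 = -53)
j**2 = (-53)**2 = 2809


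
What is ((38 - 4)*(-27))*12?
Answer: -11016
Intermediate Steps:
((38 - 4)*(-27))*12 = (34*(-27))*12 = -918*12 = -11016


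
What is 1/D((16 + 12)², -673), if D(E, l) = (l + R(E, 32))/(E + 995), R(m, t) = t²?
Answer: 593/117 ≈ 5.0684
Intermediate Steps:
D(E, l) = (1024 + l)/(995 + E) (D(E, l) = (l + 32²)/(E + 995) = (l + 1024)/(995 + E) = (1024 + l)/(995 + E))
1/D((16 + 12)², -673) = 1/((1024 - 673)/(995 + (16 + 12)²)) = 1/(351/(995 + 28²)) = 1/(351/(995 + 784)) = 1/(351/1779) = 1/((1/1779)*351) = 1/(117/593) = 593/117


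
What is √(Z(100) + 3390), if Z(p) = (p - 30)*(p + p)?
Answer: √17390 ≈ 131.87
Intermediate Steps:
Z(p) = 2*p*(-30 + p) (Z(p) = (-30 + p)*(2*p) = 2*p*(-30 + p))
√(Z(100) + 3390) = √(2*100*(-30 + 100) + 3390) = √(2*100*70 + 3390) = √(14000 + 3390) = √17390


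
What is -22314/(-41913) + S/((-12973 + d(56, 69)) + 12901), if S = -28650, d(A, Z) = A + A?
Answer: -39997163/55884 ≈ -715.72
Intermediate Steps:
d(A, Z) = 2*A
-22314/(-41913) + S/((-12973 + d(56, 69)) + 12901) = -22314/(-41913) - 28650/((-12973 + 2*56) + 12901) = -22314*(-1/41913) - 28650/((-12973 + 112) + 12901) = 7438/13971 - 28650/(-12861 + 12901) = 7438/13971 - 28650/40 = 7438/13971 - 28650*1/40 = 7438/13971 - 2865/4 = -39997163/55884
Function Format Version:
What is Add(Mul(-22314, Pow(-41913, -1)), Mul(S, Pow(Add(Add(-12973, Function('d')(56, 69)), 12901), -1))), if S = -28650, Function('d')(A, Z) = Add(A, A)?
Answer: Rational(-39997163, 55884) ≈ -715.72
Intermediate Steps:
Function('d')(A, Z) = Mul(2, A)
Add(Mul(-22314, Pow(-41913, -1)), Mul(S, Pow(Add(Add(-12973, Function('d')(56, 69)), 12901), -1))) = Add(Mul(-22314, Pow(-41913, -1)), Mul(-28650, Pow(Add(Add(-12973, Mul(2, 56)), 12901), -1))) = Add(Mul(-22314, Rational(-1, 41913)), Mul(-28650, Pow(Add(Add(-12973, 112), 12901), -1))) = Add(Rational(7438, 13971), Mul(-28650, Pow(Add(-12861, 12901), -1))) = Add(Rational(7438, 13971), Mul(-28650, Pow(40, -1))) = Add(Rational(7438, 13971), Mul(-28650, Rational(1, 40))) = Add(Rational(7438, 13971), Rational(-2865, 4)) = Rational(-39997163, 55884)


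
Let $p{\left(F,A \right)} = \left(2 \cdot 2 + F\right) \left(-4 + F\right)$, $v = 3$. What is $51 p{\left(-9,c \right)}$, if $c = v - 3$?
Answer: $3315$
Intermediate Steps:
$c = 0$ ($c = 3 - 3 = 0$)
$p{\left(F,A \right)} = \left(-4 + F\right) \left(4 + F\right)$ ($p{\left(F,A \right)} = \left(4 + F\right) \left(-4 + F\right) = \left(-4 + F\right) \left(4 + F\right)$)
$51 p{\left(-9,c \right)} = 51 \left(-16 + \left(-9\right)^{2}\right) = 51 \left(-16 + 81\right) = 51 \cdot 65 = 3315$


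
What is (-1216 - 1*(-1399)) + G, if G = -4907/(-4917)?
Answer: 904718/4917 ≈ 184.00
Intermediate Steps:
G = 4907/4917 (G = -4907*(-1/4917) = 4907/4917 ≈ 0.99797)
(-1216 - 1*(-1399)) + G = (-1216 - 1*(-1399)) + 4907/4917 = (-1216 + 1399) + 4907/4917 = 183 + 4907/4917 = 904718/4917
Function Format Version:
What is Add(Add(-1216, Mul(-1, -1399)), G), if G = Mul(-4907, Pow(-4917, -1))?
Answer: Rational(904718, 4917) ≈ 184.00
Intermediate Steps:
G = Rational(4907, 4917) (G = Mul(-4907, Rational(-1, 4917)) = Rational(4907, 4917) ≈ 0.99797)
Add(Add(-1216, Mul(-1, -1399)), G) = Add(Add(-1216, Mul(-1, -1399)), Rational(4907, 4917)) = Add(Add(-1216, 1399), Rational(4907, 4917)) = Add(183, Rational(4907, 4917)) = Rational(904718, 4917)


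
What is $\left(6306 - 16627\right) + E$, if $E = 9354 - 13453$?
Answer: $-14420$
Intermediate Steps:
$E = -4099$
$\left(6306 - 16627\right) + E = \left(6306 - 16627\right) - 4099 = -10321 - 4099 = -14420$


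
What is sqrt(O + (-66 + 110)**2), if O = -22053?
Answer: I*sqrt(20117) ≈ 141.83*I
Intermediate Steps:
sqrt(O + (-66 + 110)**2) = sqrt(-22053 + (-66 + 110)**2) = sqrt(-22053 + 44**2) = sqrt(-22053 + 1936) = sqrt(-20117) = I*sqrt(20117)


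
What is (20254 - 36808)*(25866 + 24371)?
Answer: -831623298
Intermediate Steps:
(20254 - 36808)*(25866 + 24371) = -16554*50237 = -831623298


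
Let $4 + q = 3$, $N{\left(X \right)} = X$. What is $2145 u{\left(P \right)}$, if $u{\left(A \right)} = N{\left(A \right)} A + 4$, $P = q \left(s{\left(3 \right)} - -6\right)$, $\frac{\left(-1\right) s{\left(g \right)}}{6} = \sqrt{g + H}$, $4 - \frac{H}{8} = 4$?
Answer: $317460 - 154440 \sqrt{3} \approx 49962.0$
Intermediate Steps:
$H = 0$ ($H = 32 - 32 = 0$)
$s{\left(g \right)} = - 6 \sqrt{g}$ ($s{\left(g \right)} = - 6 \sqrt{g + 0} = - 6 \sqrt{g}$)
$q = -1$ ($q = -4 + 3 = -1$)
$P = -6 + 6 \sqrt{3}$ ($P = - (- 6 \sqrt{3} - -6) = - (- 6 \sqrt{3} + 6) = - (6 - 6 \sqrt{3}) = -6 + 6 \sqrt{3} \approx 4.3923$)
$u{\left(A \right)} = 4 + A^{2}$ ($u{\left(A \right)} = A A + 4 = A^{2} + 4 = 4 + A^{2}$)
$2145 u{\left(P \right)} = 2145 \left(4 + \left(-6 + 6 \sqrt{3}\right)^{2}\right) = 8580 + 2145 \left(-6 + 6 \sqrt{3}\right)^{2}$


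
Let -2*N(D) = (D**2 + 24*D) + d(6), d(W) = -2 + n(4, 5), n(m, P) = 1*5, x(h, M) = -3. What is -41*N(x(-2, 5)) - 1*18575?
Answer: -19805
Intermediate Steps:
n(m, P) = 5
d(W) = 3 (d(W) = -2 + 5 = 3)
N(D) = -3/2 - 12*D - D**2/2 (N(D) = -((D**2 + 24*D) + 3)/2 = -(3 + D**2 + 24*D)/2 = -3/2 - 12*D - D**2/2)
-41*N(x(-2, 5)) - 1*18575 = -41*(-3/2 - 12*(-3) - 1/2*(-3)**2) - 1*18575 = -41*(-3/2 + 36 - 1/2*9) - 18575 = -41*(-3/2 + 36 - 9/2) - 18575 = -41*30 - 18575 = -1230 - 18575 = -19805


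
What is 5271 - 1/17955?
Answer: 94640804/17955 ≈ 5271.0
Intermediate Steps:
5271 - 1/17955 = 94640804/17955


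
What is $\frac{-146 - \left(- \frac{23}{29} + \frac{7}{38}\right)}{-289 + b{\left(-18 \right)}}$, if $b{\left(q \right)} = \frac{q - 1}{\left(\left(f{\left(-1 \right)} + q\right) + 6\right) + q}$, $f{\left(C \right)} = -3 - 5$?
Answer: $\frac{160221}{317927} \approx 0.50395$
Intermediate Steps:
$f{\left(C \right)} = -8$
$b{\left(q \right)} = \frac{-1 + q}{-2 + 2 q}$ ($b{\left(q \right)} = \frac{q - 1}{\left(\left(-8 + q\right) + 6\right) + q} = \frac{-1 + q}{\left(-2 + q\right) + q} = \frac{-1 + q}{-2 + 2 q}$)
$\frac{-146 - \left(- \frac{23}{29} + \frac{7}{38}\right)}{-289 + b{\left(-18 \right)}} = \frac{-146 - \left(- \frac{23}{29} + \frac{7}{38}\right)}{-289 + \frac{1}{2}} = \frac{-146 - - \frac{671}{1102}}{- \frac{577}{2}} = \left(-146 + \left(- \frac{7}{38} + \frac{23}{29}\right)\right) \left(- \frac{2}{577}\right) = \left(-146 + \frac{671}{1102}\right) \left(- \frac{2}{577}\right) = \left(- \frac{160221}{1102}\right) \left(- \frac{2}{577}\right) = \frac{160221}{317927}$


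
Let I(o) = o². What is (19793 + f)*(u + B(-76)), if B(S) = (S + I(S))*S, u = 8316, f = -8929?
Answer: -4615939776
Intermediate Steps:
B(S) = S*(S + S²) (B(S) = (S + S²)*S = S*(S + S²))
(19793 + f)*(u + B(-76)) = (19793 - 8929)*(8316 + (-76)²*(1 - 76)) = 10864*(8316 + 5776*(-75)) = 10864*(8316 - 433200) = 10864*(-424884) = -4615939776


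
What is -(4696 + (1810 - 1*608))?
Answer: -5898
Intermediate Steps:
-(4696 + (1810 - 1*608)) = -(4696 + (1810 - 608)) = -(4696 + 1202) = -1*5898 = -5898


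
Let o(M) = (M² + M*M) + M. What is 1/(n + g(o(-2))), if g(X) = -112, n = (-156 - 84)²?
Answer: 1/57488 ≈ 1.7395e-5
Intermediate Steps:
o(M) = M + 2*M² (o(M) = (M² + M²) + M = 2*M² + M = M + 2*M²)
n = 57600 (n = (-240)² = 57600)
1/(n + g(o(-2))) = 1/(57600 - 112) = 1/57488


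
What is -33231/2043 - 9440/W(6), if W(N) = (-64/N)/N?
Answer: 3605033/681 ≈ 5293.7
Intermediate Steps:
W(N) = -64/N**2
-33231/2043 - 9440/W(6) = -33231/2043 - 9440/((-64/6**2)) = -33231*1/2043 - 9440/((-64*1/36)) = -11077/681 - 9440/(-16/9) = -11077/681 - 9440*(-9/16) = -11077/681 + 5310 = 3605033/681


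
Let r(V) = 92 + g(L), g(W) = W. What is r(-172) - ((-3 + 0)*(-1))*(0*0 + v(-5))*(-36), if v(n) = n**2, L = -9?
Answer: 2783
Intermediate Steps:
r(V) = 83 (r(V) = 92 - 9 = 83)
r(-172) - ((-3 + 0)*(-1))*(0*0 + v(-5))*(-36) = 83 - ((-3 + 0)*(-1))*(0*0 + (-5)**2)*(-36) = 83 - (-3*(-1))*(0 + 25)*(-36) = 83 - 3*25*(-36) = 83 - 75*(-36) = 83 - 1*(-2700) = 83 + 2700 = 2783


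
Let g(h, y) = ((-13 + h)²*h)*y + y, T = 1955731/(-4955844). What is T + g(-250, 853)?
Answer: -73100128252497799/4955844 ≈ -1.4750e+10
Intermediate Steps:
T = -1955731/4955844 (T = 1955731*(-1/4955844) = -1955731/4955844 ≈ -0.39463)
g(h, y) = y + h*y*(-13 + h)² (g(h, y) = (h*(-13 + h)²)*y + y = h*y*(-13 + h)² + y = y + h*y*(-13 + h)²)
T + g(-250, 853) = -1955731/4955844 + 853*(1 - 250*(-13 - 250)²) = -1955731/4955844 + 853*(1 - 250*(-263)²) = -1955731/4955844 + 853*(1 - 250*69169) = -1955731/4955844 + 853*(1 - 17292250) = -1955731/4955844 + 853*(-17292249) = -1955731/4955844 - 14750288397 = -73100128252497799/4955844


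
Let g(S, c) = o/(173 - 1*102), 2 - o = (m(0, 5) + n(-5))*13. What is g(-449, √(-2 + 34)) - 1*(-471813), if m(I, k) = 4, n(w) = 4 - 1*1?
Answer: 33498634/71 ≈ 4.7181e+5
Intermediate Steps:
n(w) = 3 (n(w) = 4 - 1 = 3)
o = -89 (o = 2 - (4 + 3)*13 = 2 - 7*13 = 2 - 1*91 = 2 - 91 = -89)
g(S, c) = -89/71 (g(S, c) = -89/(173 - 1*102) = -89/(173 - 102) = -89/71)
g(-449, √(-2 + 34)) - 1*(-471813) = -89/71 - 1*(-471813) = -89/71 + 471813 = 33498634/71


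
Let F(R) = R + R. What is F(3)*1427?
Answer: 8562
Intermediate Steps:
F(R) = 2*R
F(3)*1427 = (2*3)*1427 = 6*1427 = 8562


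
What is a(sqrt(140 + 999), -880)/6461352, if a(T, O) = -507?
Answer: -169/2153784 ≈ -7.8466e-5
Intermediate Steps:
a(sqrt(140 + 999), -880)/6461352 = -507/6461352 = -507*1/6461352 = -169/2153784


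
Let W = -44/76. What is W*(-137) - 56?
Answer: 443/19 ≈ 23.316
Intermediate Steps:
W = -11/19 (W = -44*1/76 = -11/19 ≈ -0.57895)
W*(-137) - 56 = -11/19*(-137) - 56 = 1507/19 - 56 = 443/19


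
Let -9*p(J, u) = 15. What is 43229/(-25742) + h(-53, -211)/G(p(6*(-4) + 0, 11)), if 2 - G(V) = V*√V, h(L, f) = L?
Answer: (-216145*√15 + 13057056*I)/(25742*(-18*I + 5*√15)) ≈ -13.963 + 13.215*I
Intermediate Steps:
p(J, u) = -5/3 (p(J, u) = -⅑*15 = -5/3)
G(V) = 2 - V^(3/2) (G(V) = 2 - V*√V = 2 - V^(3/2))
43229/(-25742) + h(-53, -211)/G(p(6*(-4) + 0, 11)) = 43229/(-25742) - 53/(2 - (-5/3)^(3/2)) = 43229*(-1/25742) - 53/(2 - (-5)*I*√15/9) = -43229/25742 - 53/(2 + 5*I*√15/9)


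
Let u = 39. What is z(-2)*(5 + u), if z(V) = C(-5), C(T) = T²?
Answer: 1100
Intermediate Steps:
z(V) = 25 (z(V) = (-5)² = 25)
z(-2)*(5 + u) = 25*(5 + 39) = 25*44 = 1100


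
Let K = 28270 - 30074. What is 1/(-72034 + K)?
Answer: -1/73838 ≈ -1.3543e-5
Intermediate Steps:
K = -1804
1/(-72034 + K) = 1/(-72034 - 1804) = 1/(-73838) = -1/73838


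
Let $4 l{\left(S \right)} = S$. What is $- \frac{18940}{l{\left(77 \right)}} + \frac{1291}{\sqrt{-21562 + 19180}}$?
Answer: $- \frac{75760}{77} - \frac{1291 i \sqrt{2382}}{2382} \approx -983.9 - 26.452 i$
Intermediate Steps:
$l{\left(S \right)} = \frac{S}{4}$
$- \frac{18940}{l{\left(77 \right)}} + \frac{1291}{\sqrt{-21562 + 19180}} = - \frac{18940}{\frac{1}{4} \cdot 77} + \frac{1291}{\sqrt{-21562 + 19180}} = - \frac{18940}{\frac{77}{4}} + \frac{1291}{\sqrt{-2382}} = \left(-18940\right) \frac{4}{77} + \frac{1291}{i \sqrt{2382}} = - \frac{75760}{77} + 1291 \left(- \frac{i \sqrt{2382}}{2382}\right) = - \frac{75760}{77} - \frac{1291 i \sqrt{2382}}{2382}$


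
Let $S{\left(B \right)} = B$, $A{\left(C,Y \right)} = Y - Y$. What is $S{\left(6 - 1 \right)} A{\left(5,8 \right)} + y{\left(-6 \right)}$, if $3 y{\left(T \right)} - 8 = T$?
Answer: $\frac{2}{3} \approx 0.66667$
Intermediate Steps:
$A{\left(C,Y \right)} = 0$
$y{\left(T \right)} = \frac{8}{3} + \frac{T}{3}$
$S{\left(6 - 1 \right)} A{\left(5,8 \right)} + y{\left(-6 \right)} = \left(6 - 1\right) 0 + \left(\frac{8}{3} + \frac{1}{3} \left(-6\right)\right) = 5 \cdot 0 + \left(\frac{8}{3} - 2\right) = 0 + \frac{2}{3} = \frac{2}{3}$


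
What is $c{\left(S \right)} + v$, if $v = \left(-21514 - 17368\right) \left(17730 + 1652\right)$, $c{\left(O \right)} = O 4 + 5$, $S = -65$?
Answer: $-753611179$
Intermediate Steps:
$c{\left(O \right)} = 5 + 4 O$ ($c{\left(O \right)} = 4 O + 5 = 5 + 4 O$)
$v = -753610924$ ($v = \left(-38882\right) 19382 = -753610924$)
$c{\left(S \right)} + v = \left(5 + 4 \left(-65\right)\right) - 753610924 = \left(5 - 260\right) - 753610924 = -255 - 753610924 = -753611179$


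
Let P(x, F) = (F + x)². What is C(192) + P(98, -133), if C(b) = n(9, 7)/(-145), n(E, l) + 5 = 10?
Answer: 35524/29 ≈ 1225.0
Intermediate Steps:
n(E, l) = 5 (n(E, l) = -5 + 10 = 5)
C(b) = -1/29 (C(b) = 5/(-145) = 5*(-1/145) = -1/29)
C(192) + P(98, -133) = -1/29 + (-133 + 98)² = -1/29 + (-35)² = -1/29 + 1225 = 35524/29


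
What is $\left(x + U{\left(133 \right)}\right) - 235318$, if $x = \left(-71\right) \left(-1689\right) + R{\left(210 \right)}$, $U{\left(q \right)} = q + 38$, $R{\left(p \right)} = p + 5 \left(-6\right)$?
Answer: $-115048$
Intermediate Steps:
$R{\left(p \right)} = -30 + p$ ($R{\left(p \right)} = p - 30 = -30 + p$)
$U{\left(q \right)} = 38 + q$
$x = 120099$ ($x = \left(-71\right) \left(-1689\right) + \left(-30 + 210\right) = 119919 + 180 = 120099$)
$\left(x + U{\left(133 \right)}\right) - 235318 = \left(120099 + \left(38 + 133\right)\right) - 235318 = \left(120099 + 171\right) - 235318 = 120270 - 235318 = -115048$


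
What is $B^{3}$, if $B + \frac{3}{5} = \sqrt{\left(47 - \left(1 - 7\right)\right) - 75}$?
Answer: $\frac{4923}{125} - \frac{523 i \sqrt{22}}{25} \approx 39.384 - 98.124 i$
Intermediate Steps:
$B = - \frac{3}{5} + i \sqrt{22}$ ($B = - \frac{3}{5} + \sqrt{\left(47 - \left(1 - 7\right)\right) - 75} = - \frac{3}{5} + \sqrt{\left(47 - -6\right) - 75} = - \frac{3}{5} + \sqrt{\left(47 + 6\right) - 75} = - \frac{3}{5} + \sqrt{53 - 75} = - \frac{3}{5} + \sqrt{-22} = - \frac{3}{5} + i \sqrt{22} \approx -0.6 + 4.6904 i$)
$B^{3} = \left(- \frac{3}{5} + i \sqrt{22}\right)^{3}$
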